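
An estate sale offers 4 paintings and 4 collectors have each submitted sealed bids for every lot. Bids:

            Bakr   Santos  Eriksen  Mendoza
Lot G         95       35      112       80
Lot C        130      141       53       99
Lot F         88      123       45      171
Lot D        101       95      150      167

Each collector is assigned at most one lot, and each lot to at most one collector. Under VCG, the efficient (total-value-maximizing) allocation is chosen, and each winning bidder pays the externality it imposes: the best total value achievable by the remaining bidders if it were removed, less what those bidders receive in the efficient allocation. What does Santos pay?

Efficient allocation: Bakr→Lot G ($95), Santos→Lot C ($141), Eriksen→Lot D ($150), Mendoza→Lot F ($171); total welfare W = $557.
Santos receives Lot C at value $141, so the others get W − 141 = $416.
Without Santos: best allocation of the remaining 3 bidders over all 4 lots is Bakr→Lot C ($130), Eriksen→Lot D ($150), Mendoza→Lot F ($171), total $451.
VCG payment = (others' best without Santos) − (others' welfare with Santos) = 451 − 416 = $35.

Santos pays $35.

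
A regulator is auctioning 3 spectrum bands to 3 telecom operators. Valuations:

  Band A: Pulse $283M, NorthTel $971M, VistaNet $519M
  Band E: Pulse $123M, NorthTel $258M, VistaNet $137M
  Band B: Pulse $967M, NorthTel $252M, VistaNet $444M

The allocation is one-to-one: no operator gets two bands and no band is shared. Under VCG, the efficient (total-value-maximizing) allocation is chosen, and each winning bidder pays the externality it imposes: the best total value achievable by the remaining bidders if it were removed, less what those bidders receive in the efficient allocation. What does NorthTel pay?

NorthTel pays $382M.

Efficient allocation: Pulse→Band B ($967M), NorthTel→Band A ($971M), VistaNet→Band E ($137M); total welfare W = $2075M.
NorthTel receives Band A at value $971M, so the others get W − 971 = $1104M.
Without NorthTel: best allocation of the remaining 2 bidders over all 3 bands is Pulse→Band B ($967M), VistaNet→Band A ($519M), total $1486M.
VCG payment = (others' best without NorthTel) − (others' welfare with NorthTel) = 1486 − 1104 = $382M.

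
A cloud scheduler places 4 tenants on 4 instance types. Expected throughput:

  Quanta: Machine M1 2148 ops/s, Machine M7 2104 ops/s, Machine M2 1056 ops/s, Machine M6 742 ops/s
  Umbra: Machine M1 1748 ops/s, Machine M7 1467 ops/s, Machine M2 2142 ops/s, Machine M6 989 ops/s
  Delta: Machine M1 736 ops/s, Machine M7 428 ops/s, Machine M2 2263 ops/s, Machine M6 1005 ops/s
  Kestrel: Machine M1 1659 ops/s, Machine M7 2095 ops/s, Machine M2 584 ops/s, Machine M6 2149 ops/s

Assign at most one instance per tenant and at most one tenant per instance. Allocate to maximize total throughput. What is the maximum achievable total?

This is the linear assignment problem.
Optimal: Quanta→Machine M7 (2104 ops/s), Umbra→Machine M1 (1748 ops/s), Delta→Machine M2 (2263 ops/s), Kestrel→Machine M6 (2149 ops/s) — total 2104+1748+2263+2149 = 8264 ops/s.
Max-entry greedy (repeatedly take the single best remaining cell) gives 8027 ops/s, worse by 237.
Swapping Umbra↔Delta (Umbra→Machine M2 2142 ops/s, Delta→Machine M1 736 ops/s) loses 1133.
Checked against all permutations: 8264 ops/s is optimal.

Maximum total: 8264 ops/s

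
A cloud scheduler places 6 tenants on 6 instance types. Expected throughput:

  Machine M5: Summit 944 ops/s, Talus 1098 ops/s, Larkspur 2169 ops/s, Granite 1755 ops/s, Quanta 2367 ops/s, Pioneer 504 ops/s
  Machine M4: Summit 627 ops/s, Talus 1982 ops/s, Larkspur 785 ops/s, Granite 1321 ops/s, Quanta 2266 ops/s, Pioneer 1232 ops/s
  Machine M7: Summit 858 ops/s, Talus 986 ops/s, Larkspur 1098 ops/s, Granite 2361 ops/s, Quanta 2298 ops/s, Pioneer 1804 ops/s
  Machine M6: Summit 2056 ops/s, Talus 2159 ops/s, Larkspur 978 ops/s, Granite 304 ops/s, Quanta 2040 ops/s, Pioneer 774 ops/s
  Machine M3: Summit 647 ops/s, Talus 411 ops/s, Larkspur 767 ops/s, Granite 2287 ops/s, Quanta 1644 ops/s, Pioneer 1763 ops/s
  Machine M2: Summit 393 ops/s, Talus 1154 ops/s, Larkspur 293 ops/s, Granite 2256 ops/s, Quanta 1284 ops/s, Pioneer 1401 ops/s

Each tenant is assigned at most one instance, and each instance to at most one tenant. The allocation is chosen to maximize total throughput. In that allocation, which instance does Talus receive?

Talus receives Machine M4.

Optimal: Summit→Machine M6 (2056 ops/s), Talus→Machine M4 (1982 ops/s), Larkspur→Machine M5 (2169 ops/s), Granite→Machine M2 (2256 ops/s), Quanta→Machine M7 (2298 ops/s), Pioneer→Machine M3 (1763 ops/s) — total 2056+1982+2169+2256+2298+1763 = 12524 ops/s.
Next-best assignment: Summit→Machine M6, Talus→Machine M4, Larkspur→Machine M5, Granite→Machine M3, Quanta→Machine M7, Pioneer→Machine M2 = 12193 ops/s.
Swapping Larkspur↔Talus (Larkspur→Machine M4 785 ops/s, Talus→Machine M5 1098 ops/s) loses 2268.
Talus's own top instance is Machine M6 (2159 ops/s), but forcing Talus→Machine M6 and reassigning the rest optimally gives only 11471 ops/s — worse by 1053.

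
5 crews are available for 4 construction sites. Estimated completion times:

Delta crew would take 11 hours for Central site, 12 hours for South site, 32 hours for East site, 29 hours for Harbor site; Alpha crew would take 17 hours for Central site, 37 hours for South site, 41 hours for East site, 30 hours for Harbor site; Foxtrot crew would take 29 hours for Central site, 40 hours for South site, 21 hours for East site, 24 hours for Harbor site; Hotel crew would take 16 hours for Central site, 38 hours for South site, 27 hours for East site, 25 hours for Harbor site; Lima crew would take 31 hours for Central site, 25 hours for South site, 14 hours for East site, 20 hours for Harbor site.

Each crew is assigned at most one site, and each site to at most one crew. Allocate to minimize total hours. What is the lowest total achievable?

Minimum total: 66 hours

Optimal: Hotel crew→Central site (16 hours), Delta crew→South site (12 hours), Lima crew→East site (14 hours), Foxtrot crew→Harbor site (24 hours) — total 16+12+14+24 = 66 hours.
Swapping Delta crew↔Foxtrot crew (Delta crew→Harbor site 29 hours, Foxtrot crew→South site 40 hours) adds 33.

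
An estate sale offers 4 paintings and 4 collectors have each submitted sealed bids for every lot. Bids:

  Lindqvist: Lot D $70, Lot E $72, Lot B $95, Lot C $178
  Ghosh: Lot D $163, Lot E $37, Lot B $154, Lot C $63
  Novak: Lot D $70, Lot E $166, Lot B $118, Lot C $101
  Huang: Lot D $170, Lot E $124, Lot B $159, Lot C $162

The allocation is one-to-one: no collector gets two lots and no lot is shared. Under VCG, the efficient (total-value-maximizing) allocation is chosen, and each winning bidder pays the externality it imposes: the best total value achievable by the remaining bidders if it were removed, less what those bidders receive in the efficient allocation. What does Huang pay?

Efficient allocation: Lindqvist→Lot C ($178), Ghosh→Lot B ($154), Novak→Lot E ($166), Huang→Lot D ($170); total welfare W = $668.
Huang receives Lot D at value $170, so the others get W − 170 = $498.
Without Huang: best allocation of the remaining 3 bidders over all 4 lots is Lindqvist→Lot C ($178), Ghosh→Lot D ($163), Novak→Lot E ($166), total $507.
VCG payment = (others' best without Huang) − (others' welfare with Huang) = 507 − 498 = $9.

Huang pays $9.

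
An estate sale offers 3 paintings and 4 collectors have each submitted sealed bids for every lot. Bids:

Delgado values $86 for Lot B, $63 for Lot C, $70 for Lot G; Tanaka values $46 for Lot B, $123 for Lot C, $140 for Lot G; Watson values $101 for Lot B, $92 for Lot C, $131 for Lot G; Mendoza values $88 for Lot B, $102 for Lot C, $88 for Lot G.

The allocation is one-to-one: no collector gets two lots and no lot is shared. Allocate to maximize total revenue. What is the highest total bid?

Optimal: Watson→Lot B ($101), Mendoza→Lot C ($102), Tanaka→Lot G ($140) — total 101+102+140 = $343.
Row-greedy (each collector in turn takes its best remaining lot) gives $318, worse by 25.
No other one-to-one assignment exceeds $343.

Max total: $343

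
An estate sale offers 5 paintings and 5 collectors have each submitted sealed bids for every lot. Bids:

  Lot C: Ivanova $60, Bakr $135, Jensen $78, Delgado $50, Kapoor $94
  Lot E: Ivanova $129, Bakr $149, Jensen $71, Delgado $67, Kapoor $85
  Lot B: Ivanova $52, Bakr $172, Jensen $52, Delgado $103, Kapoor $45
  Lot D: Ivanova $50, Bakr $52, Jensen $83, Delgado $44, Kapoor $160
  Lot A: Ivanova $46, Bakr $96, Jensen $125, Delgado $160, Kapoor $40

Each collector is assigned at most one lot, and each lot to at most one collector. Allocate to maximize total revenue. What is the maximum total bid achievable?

Treat this as an assignment problem: match each collector to one lot.
Optimal: Ivanova→Lot E ($129), Bakr→Lot B ($172), Jensen→Lot C ($78), Delgado→Lot A ($160), Kapoor→Lot D ($160) — total 129+172+78+160+160 = $699.
Column-greedy (each lot in turn goes to its best remaining collector) gives $652, worse by 47.
Next-best assignment: Ivanova→Lot E, Bakr→Lot C, Jensen→Lot A, Delgado→Lot B, Kapoor→Lot D = $652.

Max total: $699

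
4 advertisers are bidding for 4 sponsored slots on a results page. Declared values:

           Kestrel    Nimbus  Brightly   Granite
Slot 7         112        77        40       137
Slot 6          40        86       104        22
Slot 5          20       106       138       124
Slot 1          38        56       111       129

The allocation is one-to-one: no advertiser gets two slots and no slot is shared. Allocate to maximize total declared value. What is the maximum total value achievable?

Max total: $465

This is a one-to-one assignment (maximum-weight bipartite matching).
Optimal: Kestrel→Slot 7 ($112), Nimbus→Slot 6 ($86), Brightly→Slot 5 ($138), Granite→Slot 1 ($129) — total 112+86+138+129 = $465.
Next-best assignment: Kestrel→Slot 7, Nimbus→Slot 5, Brightly→Slot 6, Granite→Slot 1 = $451.
Swapping Nimbus↔Granite (Nimbus→Slot 1 $56, Granite→Slot 6 $22) loses 137.
Checked against all permutations: $465 is optimal.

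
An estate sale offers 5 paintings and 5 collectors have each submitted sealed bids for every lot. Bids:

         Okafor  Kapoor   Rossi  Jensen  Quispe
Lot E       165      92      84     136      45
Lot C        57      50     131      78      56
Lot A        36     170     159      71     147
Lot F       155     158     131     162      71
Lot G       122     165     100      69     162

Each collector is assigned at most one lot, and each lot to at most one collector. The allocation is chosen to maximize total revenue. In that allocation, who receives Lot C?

Rossi receives Lot C.

Optimal: Okafor→Lot E ($165), Kapoor→Lot A ($170), Rossi→Lot C ($131), Jensen→Lot F ($162), Quispe→Lot G ($162) — total 165+170+131+162+162 = $790.
Next-best assignment: Okafor→Lot E, Kapoor→Lot G, Rossi→Lot C, Jensen→Lot F, Quispe→Lot A = $770.
Swapping Kapoor↔Jensen (Kapoor→Lot F $158, Jensen→Lot A $71) loses 103.
Every other assignment is strictly worse.
Rossi's own top lot is Lot A ($159), but forcing Rossi→Lot A and reassigning the rest optimally gives only $722 — worse by 68.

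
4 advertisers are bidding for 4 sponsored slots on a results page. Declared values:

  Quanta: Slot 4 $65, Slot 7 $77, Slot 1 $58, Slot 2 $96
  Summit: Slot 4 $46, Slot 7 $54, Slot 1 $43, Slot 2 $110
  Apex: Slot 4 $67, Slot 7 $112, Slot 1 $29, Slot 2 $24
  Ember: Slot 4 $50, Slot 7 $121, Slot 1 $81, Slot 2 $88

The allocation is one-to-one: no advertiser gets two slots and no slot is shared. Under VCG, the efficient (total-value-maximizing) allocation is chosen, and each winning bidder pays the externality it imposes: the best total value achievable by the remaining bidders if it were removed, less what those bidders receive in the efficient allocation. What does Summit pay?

Summit pays $31.

Efficient allocation: Quanta→Slot 4 ($65), Summit→Slot 2 ($110), Apex→Slot 7 ($112), Ember→Slot 1 ($81); total welfare W = $368.
Summit receives Slot 2 at value $110, so the others get W − 110 = $258.
Without Summit: best allocation of the remaining 3 bidders over all 4 slots is Quanta→Slot 2 ($96), Apex→Slot 7 ($112), Ember→Slot 1 ($81), total $289.
VCG payment = (others' best without Summit) − (others' welfare with Summit) = 289 − 258 = $31.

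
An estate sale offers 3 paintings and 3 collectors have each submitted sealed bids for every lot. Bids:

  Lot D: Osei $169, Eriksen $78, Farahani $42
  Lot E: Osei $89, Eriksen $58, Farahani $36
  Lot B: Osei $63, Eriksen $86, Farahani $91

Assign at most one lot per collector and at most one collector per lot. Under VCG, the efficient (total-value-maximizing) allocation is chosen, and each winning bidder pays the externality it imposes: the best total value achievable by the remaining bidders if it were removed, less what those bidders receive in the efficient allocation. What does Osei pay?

Efficient allocation: Osei→Lot D ($169), Eriksen→Lot E ($58), Farahani→Lot B ($91); total welfare W = $318.
Osei receives Lot D at value $169, so the others get W − 169 = $149.
Without Osei: best allocation of the remaining 2 bidders over all 3 lots is Eriksen→Lot D ($78), Farahani→Lot B ($91), total $169.
VCG payment = (others' best without Osei) − (others' welfare with Osei) = 169 − 149 = $20.

Osei pays $20.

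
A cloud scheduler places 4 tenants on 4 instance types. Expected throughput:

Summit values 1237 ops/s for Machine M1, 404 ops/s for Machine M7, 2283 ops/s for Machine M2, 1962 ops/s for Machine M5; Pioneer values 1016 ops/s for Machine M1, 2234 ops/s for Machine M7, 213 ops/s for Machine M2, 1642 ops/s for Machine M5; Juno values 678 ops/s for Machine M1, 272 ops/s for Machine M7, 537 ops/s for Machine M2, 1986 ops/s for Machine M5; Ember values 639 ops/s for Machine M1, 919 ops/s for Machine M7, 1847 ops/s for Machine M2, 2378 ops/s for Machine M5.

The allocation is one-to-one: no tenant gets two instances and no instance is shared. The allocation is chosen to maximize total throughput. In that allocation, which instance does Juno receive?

Treat this as an assignment problem: match each tenant to one instance.
Optimal: Summit→Machine M2 (2283 ops/s), Pioneer→Machine M7 (2234 ops/s), Juno→Machine M1 (678 ops/s), Ember→Machine M5 (2378 ops/s) — total 2283+2234+678+2378 = 7573 ops/s.
Column-greedy (each instance in turn goes to its best remaining tenant) gives 7304 ops/s, worse by 269.
Swapping Summit↔Ember (Summit→Machine M5 1962 ops/s, Ember→Machine M2 1847 ops/s) loses 852.
No other one-to-one assignment exceeds 7573 ops/s.
Juno's own top instance is Machine M5 (1986 ops/s), but forcing Juno→Machine M5 and reassigning the rest optimally gives only 7304 ops/s — worse by 269.

Juno receives Machine M1.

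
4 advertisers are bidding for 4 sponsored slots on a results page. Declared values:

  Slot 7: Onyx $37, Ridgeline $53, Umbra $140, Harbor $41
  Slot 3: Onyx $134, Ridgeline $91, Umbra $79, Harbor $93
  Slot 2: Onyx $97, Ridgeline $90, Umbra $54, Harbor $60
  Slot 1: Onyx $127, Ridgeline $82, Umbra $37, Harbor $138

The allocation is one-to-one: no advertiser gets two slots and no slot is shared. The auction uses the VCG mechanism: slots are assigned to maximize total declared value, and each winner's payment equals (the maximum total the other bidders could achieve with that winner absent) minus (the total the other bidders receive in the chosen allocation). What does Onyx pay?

Onyx pays $1.

Efficient allocation: Onyx→Slot 3 ($134), Ridgeline→Slot 2 ($90), Umbra→Slot 7 ($140), Harbor→Slot 1 ($138); total welfare W = $502.
Onyx receives Slot 3 at value $134, so the others get W − 134 = $368.
Without Onyx: best allocation of the remaining 3 bidders over all 4 slots is Ridgeline→Slot 3 ($91), Umbra→Slot 7 ($140), Harbor→Slot 1 ($138), total $369.
VCG payment = (others' best without Onyx) − (others' welfare with Onyx) = 369 − 368 = $1.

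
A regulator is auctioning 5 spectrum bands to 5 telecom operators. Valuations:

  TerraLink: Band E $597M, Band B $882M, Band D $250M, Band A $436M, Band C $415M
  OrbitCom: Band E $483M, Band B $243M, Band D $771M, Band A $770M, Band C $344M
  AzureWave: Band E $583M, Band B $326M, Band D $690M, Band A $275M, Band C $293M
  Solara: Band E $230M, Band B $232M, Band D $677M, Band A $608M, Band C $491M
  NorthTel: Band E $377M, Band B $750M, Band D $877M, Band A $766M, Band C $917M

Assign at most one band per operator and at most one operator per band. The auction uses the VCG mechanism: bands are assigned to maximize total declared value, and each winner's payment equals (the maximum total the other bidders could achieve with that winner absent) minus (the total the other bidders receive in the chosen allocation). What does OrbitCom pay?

OrbitCom pays $38M.

Efficient allocation: TerraLink→Band B ($882M), OrbitCom→Band A ($770M), AzureWave→Band E ($583M), Solara→Band D ($677M), NorthTel→Band C ($917M); total welfare W = $3829M.
OrbitCom receives Band A at value $770M, so the others get W − 770 = $3059M.
Without OrbitCom: best allocation of the remaining 4 bidders over all 5 bands is TerraLink→Band B ($882M), AzureWave→Band D ($690M), Solara→Band A ($608M), NorthTel→Band C ($917M), total $3097M.
VCG payment = (others' best without OrbitCom) − (others' welfare with OrbitCom) = 3097 − 3059 = $38M.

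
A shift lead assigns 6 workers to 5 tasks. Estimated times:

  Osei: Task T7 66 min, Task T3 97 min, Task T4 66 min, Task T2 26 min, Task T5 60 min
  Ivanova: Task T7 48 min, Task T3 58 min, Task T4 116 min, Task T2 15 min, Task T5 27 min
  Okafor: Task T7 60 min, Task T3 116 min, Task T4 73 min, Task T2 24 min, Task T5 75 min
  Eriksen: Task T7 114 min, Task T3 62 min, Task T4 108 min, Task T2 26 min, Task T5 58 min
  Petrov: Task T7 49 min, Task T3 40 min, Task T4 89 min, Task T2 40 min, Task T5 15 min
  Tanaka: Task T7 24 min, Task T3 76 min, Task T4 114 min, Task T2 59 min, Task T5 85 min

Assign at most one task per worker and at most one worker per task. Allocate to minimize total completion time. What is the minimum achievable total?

Minimum total: 181 min

Optimal: Tanaka→Task T7 (24 min), Petrov→Task T3 (40 min), Osei→Task T4 (66 min), Okafor→Task T2 (24 min), Ivanova→Task T5 (27 min) — total 24+40+66+24+27 = 181 min.
Column-greedy (each task in turn goes to its cheapest remaining worker) gives 203 min, worse by 22.
Next-best assignment: Tanaka→Task T7, Eriksen→Task T3, Osei→Task T4, Ivanova→Task T2, Petrov→Task T5 = 182 min.
Swapping Ivanova↔Okafor (Ivanova→Task T2 15 min, Okafor→Task T5 75 min) adds 39.
Checked against all permutations: 181 min is optimal.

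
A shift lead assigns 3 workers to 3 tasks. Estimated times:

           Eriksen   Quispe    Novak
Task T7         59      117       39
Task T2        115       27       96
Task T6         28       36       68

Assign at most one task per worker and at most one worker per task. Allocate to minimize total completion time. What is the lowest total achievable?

Min total: 94 min

Optimal: Eriksen→Task T6 (28 min), Quispe→Task T2 (27 min), Novak→Task T7 (39 min) — total 28+27+39 = 94 min.
Next-best assignment: Eriksen→Task T7, Quispe→Task T2, Novak→Task T6 = 154 min.
Every other assignment is strictly worse.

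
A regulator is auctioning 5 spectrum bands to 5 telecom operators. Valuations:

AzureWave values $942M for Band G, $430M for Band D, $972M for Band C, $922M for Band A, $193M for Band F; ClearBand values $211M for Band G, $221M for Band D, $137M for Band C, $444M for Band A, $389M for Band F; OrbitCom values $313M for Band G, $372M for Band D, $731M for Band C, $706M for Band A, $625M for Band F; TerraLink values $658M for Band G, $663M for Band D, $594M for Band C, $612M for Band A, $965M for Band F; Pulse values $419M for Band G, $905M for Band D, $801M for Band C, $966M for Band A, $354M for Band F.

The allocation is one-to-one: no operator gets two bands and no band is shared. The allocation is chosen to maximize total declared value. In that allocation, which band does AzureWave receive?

AzureWave receives Band G.

Optimal: AzureWave→Band G ($942M), ClearBand→Band A ($444M), OrbitCom→Band C ($731M), TerraLink→Band F ($965M), Pulse→Band D ($905M) — total 942+444+731+965+905 = $3987M.
Column-greedy (each band in turn goes to its best remaining operator) gives $3579M, worse by 408.
AzureWave's own top band is Band C ($972M), but forcing AzureWave→Band C and reassigning the rest optimally gives only $3759M — worse by 228.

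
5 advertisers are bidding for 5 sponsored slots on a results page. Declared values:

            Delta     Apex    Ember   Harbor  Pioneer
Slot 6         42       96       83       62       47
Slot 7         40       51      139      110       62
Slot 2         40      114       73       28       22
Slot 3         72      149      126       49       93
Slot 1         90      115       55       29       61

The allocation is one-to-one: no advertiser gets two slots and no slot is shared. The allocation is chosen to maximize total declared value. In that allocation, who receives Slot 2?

Apex receives Slot 2.

This is the linear assignment problem.
Optimal: Delta→Slot 1 ($90), Apex→Slot 2 ($114), Ember→Slot 7 ($139), Harbor→Slot 6 ($62), Pioneer→Slot 3 ($93) — total 90+114+139+62+93 = $498.
Max-entry greedy (repeatedly take the single best remaining cell) gives $462, worse by 36.
No other one-to-one assignment exceeds $498.
Apex's own top slot is Slot 3 ($149), but forcing Apex→Slot 3 and reassigning the rest optimally gives only $469 — worse by 29.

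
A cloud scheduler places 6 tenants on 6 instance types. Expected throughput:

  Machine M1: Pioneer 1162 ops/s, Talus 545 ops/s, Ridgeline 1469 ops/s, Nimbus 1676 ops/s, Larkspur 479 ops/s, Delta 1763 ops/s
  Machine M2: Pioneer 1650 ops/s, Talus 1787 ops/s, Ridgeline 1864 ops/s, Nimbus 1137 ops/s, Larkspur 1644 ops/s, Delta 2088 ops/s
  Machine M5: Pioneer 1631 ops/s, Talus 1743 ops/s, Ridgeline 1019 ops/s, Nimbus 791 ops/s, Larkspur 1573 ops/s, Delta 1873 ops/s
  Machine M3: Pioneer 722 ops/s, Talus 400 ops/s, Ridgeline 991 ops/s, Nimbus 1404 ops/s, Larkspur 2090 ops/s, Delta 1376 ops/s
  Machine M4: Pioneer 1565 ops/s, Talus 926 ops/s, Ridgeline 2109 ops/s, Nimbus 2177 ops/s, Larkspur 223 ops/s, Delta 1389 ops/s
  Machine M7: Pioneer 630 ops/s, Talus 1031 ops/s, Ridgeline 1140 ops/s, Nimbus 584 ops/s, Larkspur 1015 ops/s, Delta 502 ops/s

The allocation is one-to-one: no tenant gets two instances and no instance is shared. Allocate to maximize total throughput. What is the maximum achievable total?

Maximum total: 10625 ops/s

Optimal: Pioneer→Machine M5 (1631 ops/s), Talus→Machine M7 (1031 ops/s), Ridgeline→Machine M4 (2109 ops/s), Nimbus→Machine M1 (1676 ops/s), Larkspur→Machine M3 (2090 ops/s), Delta→Machine M2 (2088 ops/s) — total 1631+1031+2109+1676+2090+2088 = 10625 ops/s.
Max-entry greedy (repeatedly take the single best remaining cell) gives 10197 ops/s, worse by 428.
No other one-to-one assignment exceeds 10625 ops/s.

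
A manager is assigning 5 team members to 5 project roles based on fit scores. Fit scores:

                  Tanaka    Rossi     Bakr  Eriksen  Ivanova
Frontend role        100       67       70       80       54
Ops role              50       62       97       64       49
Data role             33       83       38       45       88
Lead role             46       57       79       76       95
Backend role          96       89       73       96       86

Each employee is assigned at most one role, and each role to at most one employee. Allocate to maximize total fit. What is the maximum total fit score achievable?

Treat this as an assignment problem: match each employee to one role.
Optimal: Tanaka→Frontend role (100 pts), Rossi→Data role (83 pts), Bakr→Ops role (97 pts), Eriksen→Backend role (96 pts), Ivanova→Lead role (95 pts) — total 100+83+97+96+95 = 471 pts.
Column-greedy (each role in turn goes to its best remaining employee) gives 450 pts, worse by 21.

Max total: 471 pts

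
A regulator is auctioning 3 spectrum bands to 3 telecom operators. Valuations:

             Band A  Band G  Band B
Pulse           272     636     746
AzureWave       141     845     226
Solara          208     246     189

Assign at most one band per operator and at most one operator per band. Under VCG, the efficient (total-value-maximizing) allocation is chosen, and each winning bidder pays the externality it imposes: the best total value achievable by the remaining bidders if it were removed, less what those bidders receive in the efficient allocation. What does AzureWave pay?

AzureWave pays $38M.

Efficient allocation: Pulse→Band B ($746M), AzureWave→Band G ($845M), Solara→Band A ($208M); total welfare W = $1799M.
AzureWave receives Band G at value $845M, so the others get W − 845 = $954M.
Without AzureWave: best allocation of the remaining 2 bidders over all 3 bands is Pulse→Band B ($746M), Solara→Band G ($246M), total $992M.
VCG payment = (others' best without AzureWave) − (others' welfare with AzureWave) = 992 − 954 = $38M.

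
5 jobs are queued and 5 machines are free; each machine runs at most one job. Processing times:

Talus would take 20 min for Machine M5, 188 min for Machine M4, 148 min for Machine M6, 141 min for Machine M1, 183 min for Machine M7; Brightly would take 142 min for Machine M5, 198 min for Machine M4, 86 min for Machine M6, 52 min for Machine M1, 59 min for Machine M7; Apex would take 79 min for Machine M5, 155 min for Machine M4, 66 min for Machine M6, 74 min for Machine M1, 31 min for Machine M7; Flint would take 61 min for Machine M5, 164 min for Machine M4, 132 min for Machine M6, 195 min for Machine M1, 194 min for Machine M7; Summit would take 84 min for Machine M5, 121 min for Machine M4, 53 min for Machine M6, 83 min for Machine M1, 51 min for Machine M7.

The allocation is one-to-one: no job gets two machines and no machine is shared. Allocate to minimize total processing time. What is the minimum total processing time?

This is the linear assignment problem.
Optimal: Talus→Machine M5 (20 min), Brightly→Machine M1 (52 min), Apex→Machine M7 (31 min), Flint→Machine M4 (164 min), Summit→Machine M6 (53 min) — total 20+52+31+164+53 = 320 min.
Row-greedy (each job in turn takes its cheapest remaining machine) gives 356 min, worse by 36.
Swapping Apex↔Summit (Apex→Machine M6 66 min, Summit→Machine M7 51 min) adds 33.

Minimum total: 320 min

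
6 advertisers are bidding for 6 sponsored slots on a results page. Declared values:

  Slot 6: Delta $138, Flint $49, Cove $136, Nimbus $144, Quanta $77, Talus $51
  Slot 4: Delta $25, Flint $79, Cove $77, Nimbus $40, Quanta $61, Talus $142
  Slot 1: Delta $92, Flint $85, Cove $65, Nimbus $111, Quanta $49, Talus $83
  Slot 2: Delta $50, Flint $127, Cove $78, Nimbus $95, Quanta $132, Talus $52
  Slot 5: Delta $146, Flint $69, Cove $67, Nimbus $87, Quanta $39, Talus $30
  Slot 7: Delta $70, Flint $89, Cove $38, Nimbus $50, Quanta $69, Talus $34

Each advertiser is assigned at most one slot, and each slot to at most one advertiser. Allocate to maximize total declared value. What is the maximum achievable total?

Optimal: Delta→Slot 5 ($146), Flint→Slot 7 ($89), Cove→Slot 6 ($136), Nimbus→Slot 1 ($111), Quanta→Slot 2 ($132), Talus→Slot 4 ($142) — total 146+89+136+111+132+142 = $756.
Max-entry greedy (repeatedly take the single best remaining cell) gives $718, worse by 38.
Swapping Nimbus↔Talus (Nimbus→Slot 4 $40, Talus→Slot 1 $83) loses 130.
No other one-to-one assignment exceeds $756.

Max total: $756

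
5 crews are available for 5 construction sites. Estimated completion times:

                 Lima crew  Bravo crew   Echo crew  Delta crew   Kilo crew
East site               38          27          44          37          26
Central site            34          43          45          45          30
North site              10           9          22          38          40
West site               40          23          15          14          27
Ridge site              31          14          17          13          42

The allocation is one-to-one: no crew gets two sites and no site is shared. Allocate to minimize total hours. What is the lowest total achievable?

This is a one-to-one assignment (minimum-cost bipartite matching).
Optimal: Lima crew→North site (10 hours), Bravo crew→East site (27 hours), Echo crew→West site (15 hours), Delta crew→Ridge site (13 hours), Kilo crew→Central site (30 hours) — total 10+27+15+13+30 = 95 hours.
No other one-to-one assignment undercuts 95 hours.

Minimum total: 95 hours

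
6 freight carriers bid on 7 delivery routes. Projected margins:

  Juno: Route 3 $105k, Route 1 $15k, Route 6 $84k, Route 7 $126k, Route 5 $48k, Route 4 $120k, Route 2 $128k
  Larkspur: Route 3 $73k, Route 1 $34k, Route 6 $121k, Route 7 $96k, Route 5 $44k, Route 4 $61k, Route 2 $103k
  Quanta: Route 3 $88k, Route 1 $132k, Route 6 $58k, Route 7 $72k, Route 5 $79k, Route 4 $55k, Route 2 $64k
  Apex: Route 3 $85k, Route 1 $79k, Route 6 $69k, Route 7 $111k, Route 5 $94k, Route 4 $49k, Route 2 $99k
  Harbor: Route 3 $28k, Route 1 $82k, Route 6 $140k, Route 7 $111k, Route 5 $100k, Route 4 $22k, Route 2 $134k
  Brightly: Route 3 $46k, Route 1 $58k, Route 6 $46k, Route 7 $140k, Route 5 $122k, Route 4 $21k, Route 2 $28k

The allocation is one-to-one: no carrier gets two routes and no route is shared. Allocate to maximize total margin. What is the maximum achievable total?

Max total: $741k

Treat this as an assignment problem: match each carrier to one route.
Optimal: Juno→Route 4 ($120k), Larkspur→Route 6 ($121k), Quanta→Route 1 ($132k), Apex→Route 5 ($94k), Harbor→Route 2 ($134k), Brightly→Route 7 ($140k) — total 120+121+132+94+134+140 = $741k.
Row-greedy (each carrier in turn takes its best remaining route) gives $638k, worse by 103.
Next-best assignment: Juno→Route 4, Larkspur→Route 6, Quanta→Route 1, Apex→Route 7, Harbor→Route 2, Brightly→Route 5 = $740k.
Checked against all permutations: $741k is optimal.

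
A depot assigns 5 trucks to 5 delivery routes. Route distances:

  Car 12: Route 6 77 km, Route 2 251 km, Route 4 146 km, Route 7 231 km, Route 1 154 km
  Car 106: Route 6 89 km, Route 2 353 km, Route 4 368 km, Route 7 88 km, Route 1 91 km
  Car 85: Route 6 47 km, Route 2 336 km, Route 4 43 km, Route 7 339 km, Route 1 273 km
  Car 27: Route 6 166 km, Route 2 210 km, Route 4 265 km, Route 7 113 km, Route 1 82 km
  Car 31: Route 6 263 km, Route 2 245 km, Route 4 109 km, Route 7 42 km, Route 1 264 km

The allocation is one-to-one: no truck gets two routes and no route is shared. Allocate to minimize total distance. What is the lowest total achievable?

Treat this as an assignment problem: match each truck to one route.
Optimal: Car 12→Route 6 (77 km), Car 106→Route 1 (91 km), Car 85→Route 4 (43 km), Car 27→Route 2 (210 km), Car 31→Route 7 (42 km) — total 77+91+43+210+42 = 463 km.
Column-greedy (each route in turn goes to its cheapest remaining truck) gives 608 km, worse by 145.
Next-best assignment: Car 12→Route 2, Car 106→Route 6, Car 85→Route 4, Car 27→Route 1, Car 31→Route 7 = 507 km.
Swapping Car 85↔Car 12 (Car 85→Route 6 47 km, Car 12→Route 4 146 km) adds 73.

Minimum total: 463 km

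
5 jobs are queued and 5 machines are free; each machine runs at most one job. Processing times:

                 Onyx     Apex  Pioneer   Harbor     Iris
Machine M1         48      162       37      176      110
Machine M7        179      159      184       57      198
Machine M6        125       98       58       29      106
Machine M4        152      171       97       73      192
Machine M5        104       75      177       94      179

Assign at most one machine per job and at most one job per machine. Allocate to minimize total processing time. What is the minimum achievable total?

This is a one-to-one assignment (minimum-cost bipartite matching).
Optimal: Onyx→Machine M1 (48 min), Apex→Machine M5 (75 min), Pioneer→Machine M4 (97 min), Harbor→Machine M7 (57 min), Iris→Machine M6 (106 min) — total 48+75+97+57+106 = 383 min.
Row-greedy (each job in turn takes its cheapest remaining machine) gives 430 min, worse by 47.
No other one-to-one assignment undercuts 383 min.

Min total: 383 min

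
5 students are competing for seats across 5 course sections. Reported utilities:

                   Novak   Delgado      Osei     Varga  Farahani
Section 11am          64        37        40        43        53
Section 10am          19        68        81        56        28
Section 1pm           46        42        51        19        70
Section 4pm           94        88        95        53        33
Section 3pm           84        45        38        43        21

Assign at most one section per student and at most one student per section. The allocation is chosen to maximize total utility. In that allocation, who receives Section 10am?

Osei receives Section 10am.

Optimal: Novak→Section 3pm (84 points), Delgado→Section 4pm (88 points), Osei→Section 10am (81 points), Varga→Section 11am (43 points), Farahani→Section 1pm (70 points) — total 84+88+81+43+70 = 366 points.
Column-greedy (each section in turn goes to its best remaining student) gives 346 points, worse by 20.
Every other assignment is strictly worse.
Osei's own top section is Section 4pm (95 points), but forcing Osei→Section 4pm and reassigning the rest optimally gives only 360 points — worse by 6.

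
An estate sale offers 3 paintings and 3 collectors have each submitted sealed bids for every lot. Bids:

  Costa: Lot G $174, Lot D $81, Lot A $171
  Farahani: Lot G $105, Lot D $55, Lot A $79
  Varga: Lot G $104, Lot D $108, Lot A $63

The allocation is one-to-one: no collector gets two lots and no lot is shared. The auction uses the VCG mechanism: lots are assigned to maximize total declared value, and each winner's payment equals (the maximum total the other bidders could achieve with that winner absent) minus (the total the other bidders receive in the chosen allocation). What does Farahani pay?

Efficient allocation: Costa→Lot A ($171), Farahani→Lot G ($105), Varga→Lot D ($108); total welfare W = $384.
Farahani receives Lot G at value $105, so the others get W − 105 = $279.
Without Farahani: best allocation of the remaining 2 bidders over all 3 lots is Costa→Lot G ($174), Varga→Lot D ($108), total $282.
VCG payment = (others' best without Farahani) − (others' welfare with Farahani) = 282 − 279 = $3.

Farahani pays $3.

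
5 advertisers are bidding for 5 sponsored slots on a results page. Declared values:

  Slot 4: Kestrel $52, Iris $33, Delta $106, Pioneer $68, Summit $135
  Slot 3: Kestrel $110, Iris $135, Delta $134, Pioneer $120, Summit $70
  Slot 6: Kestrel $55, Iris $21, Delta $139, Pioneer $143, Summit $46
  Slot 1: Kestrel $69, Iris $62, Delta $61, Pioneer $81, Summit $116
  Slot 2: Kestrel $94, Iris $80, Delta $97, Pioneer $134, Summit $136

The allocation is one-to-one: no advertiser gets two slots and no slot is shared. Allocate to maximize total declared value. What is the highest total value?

This is the linear assignment problem.
Optimal: Kestrel→Slot 1 ($69), Iris→Slot 3 ($135), Delta→Slot 6 ($139), Pioneer→Slot 2 ($134), Summit→Slot 4 ($135) — total 69+135+139+134+135 = $612.
Row-greedy (each advertiser in turn takes its best remaining slot) gives $545, worse by 67.

Max total: $612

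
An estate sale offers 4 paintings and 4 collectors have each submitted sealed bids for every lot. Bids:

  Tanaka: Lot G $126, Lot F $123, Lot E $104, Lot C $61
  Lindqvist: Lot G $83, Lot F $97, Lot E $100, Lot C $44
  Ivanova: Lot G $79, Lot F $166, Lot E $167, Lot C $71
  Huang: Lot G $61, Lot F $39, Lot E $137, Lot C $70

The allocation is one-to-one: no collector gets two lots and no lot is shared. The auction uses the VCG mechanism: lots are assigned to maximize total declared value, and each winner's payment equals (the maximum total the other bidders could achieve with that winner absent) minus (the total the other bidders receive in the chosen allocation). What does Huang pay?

Efficient allocation: Tanaka→Lot G ($126), Lindqvist→Lot C ($44), Ivanova→Lot F ($166), Huang→Lot E ($137); total welfare W = $473.
Huang receives Lot E at value $137, so the others get W − 137 = $336.
Without Huang: best allocation of the remaining 3 bidders over all 4 lots is Tanaka→Lot G ($126), Lindqvist→Lot E ($100), Ivanova→Lot F ($166), total $392.
VCG payment = (others' best without Huang) − (others' welfare with Huang) = 392 − 336 = $56.

Huang pays $56.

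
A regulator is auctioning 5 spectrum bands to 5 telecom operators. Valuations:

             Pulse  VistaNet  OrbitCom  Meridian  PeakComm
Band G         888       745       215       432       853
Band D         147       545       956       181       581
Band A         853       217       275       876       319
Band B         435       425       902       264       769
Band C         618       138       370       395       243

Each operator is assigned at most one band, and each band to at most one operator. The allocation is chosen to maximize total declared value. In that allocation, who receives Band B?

This is the linear assignment problem.
Optimal: Pulse→Band C ($618M), VistaNet→Band G ($745M), OrbitCom→Band D ($956M), Meridian→Band A ($876M), PeakComm→Band B ($769M) — total 618+745+956+876+769 = $3964M.
Row-greedy (each operator in turn takes its best remaining band) gives $3454M, worse by 510.
Every other assignment is strictly worse.
PeakComm's own top band is Band G ($853M), but forcing PeakComm→Band G and reassigning the rest optimally gives only $3794M — worse by 170.

PeakComm receives Band B.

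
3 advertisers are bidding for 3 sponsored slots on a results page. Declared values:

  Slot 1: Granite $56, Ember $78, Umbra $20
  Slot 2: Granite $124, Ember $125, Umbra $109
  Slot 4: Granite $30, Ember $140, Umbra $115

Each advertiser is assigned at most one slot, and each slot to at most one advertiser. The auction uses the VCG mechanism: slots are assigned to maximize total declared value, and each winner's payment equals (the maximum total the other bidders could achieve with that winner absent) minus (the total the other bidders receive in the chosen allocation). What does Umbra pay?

Umbra pays $62.

Efficient allocation: Granite→Slot 2 ($124), Ember→Slot 1 ($78), Umbra→Slot 4 ($115); total welfare W = $317.
Umbra receives Slot 4 at value $115, so the others get W − 115 = $202.
Without Umbra: best allocation of the remaining 2 bidders over all 3 slots is Granite→Slot 2 ($124), Ember→Slot 4 ($140), total $264.
VCG payment = (others' best without Umbra) − (others' welfare with Umbra) = 264 − 202 = $62.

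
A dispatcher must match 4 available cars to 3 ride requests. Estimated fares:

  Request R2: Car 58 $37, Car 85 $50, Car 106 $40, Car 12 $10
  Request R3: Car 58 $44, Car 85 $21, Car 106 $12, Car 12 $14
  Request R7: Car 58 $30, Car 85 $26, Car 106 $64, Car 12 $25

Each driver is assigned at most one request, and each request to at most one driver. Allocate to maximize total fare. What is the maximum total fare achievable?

Optimal: Car 85→Request R2 ($50), Car 58→Request R3 ($44), Car 106→Request R7 ($64) — total 50+44+64 = $158.
Swapping Car 58↔Car 85 (Car 58→Request R2 $37, Car 85→Request R3 $21) loses 36.

Maximum total: $158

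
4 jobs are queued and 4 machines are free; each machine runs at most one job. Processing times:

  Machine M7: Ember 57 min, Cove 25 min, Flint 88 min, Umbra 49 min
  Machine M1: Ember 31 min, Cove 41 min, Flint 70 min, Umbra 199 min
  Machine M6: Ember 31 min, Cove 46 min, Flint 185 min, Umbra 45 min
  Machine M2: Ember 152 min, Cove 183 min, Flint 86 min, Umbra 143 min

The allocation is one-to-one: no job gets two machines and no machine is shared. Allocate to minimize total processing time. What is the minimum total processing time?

Optimal: Ember→Machine M1 (31 min), Cove→Machine M7 (25 min), Flint→Machine M2 (86 min), Umbra→Machine M6 (45 min) — total 31+25+86+45 = 187 min.
Next-best assignment: Ember→Machine M6, Cove→Machine M1, Flint→Machine M2, Umbra→Machine M7 = 207 min.
No other one-to-one assignment undercuts 187 min.

Minimum total: 187 min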